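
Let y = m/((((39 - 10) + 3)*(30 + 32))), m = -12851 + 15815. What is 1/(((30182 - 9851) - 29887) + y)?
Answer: -496/4739035 ≈ -0.00010466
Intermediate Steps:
m = 2964
y = 741/496 (y = 2964/((((39 - 10) + 3)*(30 + 32))) = 2964/(((29 + 3)*62)) = 2964/((32*62)) = 2964/1984 = 2964*(1/1984) = 741/496 ≈ 1.4940)
1/(((30182 - 9851) - 29887) + y) = 1/(((30182 - 9851) - 29887) + 741/496) = 1/((20331 - 29887) + 741/496) = 1/(-9556 + 741/496) = 1/(-4739035/496) = -496/4739035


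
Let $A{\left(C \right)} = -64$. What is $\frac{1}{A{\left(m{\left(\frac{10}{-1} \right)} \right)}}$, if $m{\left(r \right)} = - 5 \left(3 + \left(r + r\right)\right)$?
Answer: $- \frac{1}{64} \approx -0.015625$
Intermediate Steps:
$m{\left(r \right)} = -15 - 10 r$ ($m{\left(r \right)} = - 5 \left(3 + 2 r\right) = -15 - 10 r$)
$\frac{1}{A{\left(m{\left(\frac{10}{-1} \right)} \right)}} = \frac{1}{-64} = - \frac{1}{64}$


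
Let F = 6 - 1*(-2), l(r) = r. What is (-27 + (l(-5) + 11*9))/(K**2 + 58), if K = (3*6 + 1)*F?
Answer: 67/23162 ≈ 0.0028927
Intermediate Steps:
F = 8 (F = 6 + 2 = 8)
K = 152 (K = (3*6 + 1)*8 = (18 + 1)*8 = 19*8 = 152)
(-27 + (l(-5) + 11*9))/(K**2 + 58) = (-27 + (-5 + 11*9))/(152**2 + 58) = (-27 + (-5 + 99))/(23104 + 58) = (-27 + 94)/23162 = 67*(1/23162) = 67/23162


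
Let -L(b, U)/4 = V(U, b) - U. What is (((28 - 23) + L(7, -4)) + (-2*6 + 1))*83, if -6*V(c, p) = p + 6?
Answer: -3320/3 ≈ -1106.7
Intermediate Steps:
V(c, p) = -1 - p/6 (V(c, p) = -(p + 6)/6 = -(6 + p)/6 = -1 - p/6)
L(b, U) = 4 + 4*U + 2*b/3 (L(b, U) = -4*((-1 - b/6) - U) = -4*(-1 - U - b/6) = 4 + 4*U + 2*b/3)
(((28 - 23) + L(7, -4)) + (-2*6 + 1))*83 = (((28 - 23) + (4 + 4*(-4) + (2/3)*7)) + (-2*6 + 1))*83 = ((5 + (4 - 16 + 14/3)) + (-12 + 1))*83 = ((5 - 22/3) - 11)*83 = (-7/3 - 11)*83 = -40/3*83 = -3320/3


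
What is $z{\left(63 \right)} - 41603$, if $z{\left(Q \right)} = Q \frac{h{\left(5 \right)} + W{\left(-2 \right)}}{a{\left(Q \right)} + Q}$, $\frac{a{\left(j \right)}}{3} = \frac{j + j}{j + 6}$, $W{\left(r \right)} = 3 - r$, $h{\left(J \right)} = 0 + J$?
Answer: $- \frac{207969}{5} \approx -41594.0$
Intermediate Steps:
$h{\left(J \right)} = J$
$a{\left(j \right)} = \frac{6 j}{6 + j}$ ($a{\left(j \right)} = 3 \frac{j + j}{j + 6} = 3 \frac{2 j}{6 + j} = \frac{6 j}{6 + j}$)
$z{\left(Q \right)} = \frac{10 Q}{Q + \frac{6 Q}{6 + Q}}$ ($z{\left(Q \right)} = Q \frac{5 + \left(3 - -2\right)}{\frac{6 Q}{6 + Q} + Q} = Q \frac{5 + \left(3 + 2\right)}{Q + \frac{6 Q}{6 + Q}} = Q \frac{5 + 5}{Q + \frac{6 Q}{6 + Q}} = Q \frac{10}{Q + \frac{6 Q}{6 + Q}} = \frac{10 Q}{Q + \frac{6 Q}{6 + Q}}$)
$z{\left(63 \right)} - 41603 = \frac{10 \left(6 + 63\right)}{12 + 63} - 41603 = 10 \cdot \frac{1}{75} \cdot 69 - 41603 = \frac{46}{5} - 41603 = - \frac{207969}{5}$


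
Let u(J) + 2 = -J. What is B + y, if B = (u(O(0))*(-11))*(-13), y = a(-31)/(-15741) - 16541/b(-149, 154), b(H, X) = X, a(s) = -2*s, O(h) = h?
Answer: -12385429/31482 ≈ -393.41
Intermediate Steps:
u(J) = -2 - J
y = -3381577/31482 (y = -2*(-31)/(-15741) - 16541/154 = 62*(-1/15741) - 16541*1/154 = -62/15741 - 2363/22 = -3381577/31482 ≈ -107.41)
B = -286 (B = ((-2 - 1*0)*(-11))*(-13) = ((-2 + 0)*(-11))*(-13) = -2*(-11)*(-13) = 22*(-13) = -286)
B + y = -286 - 3381577/31482 = -12385429/31482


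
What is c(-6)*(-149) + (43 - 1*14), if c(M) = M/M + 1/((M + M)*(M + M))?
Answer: -17429/144 ≈ -121.03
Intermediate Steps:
c(M) = 1 + 1/(4*M**2) (c(M) = 1 + 1/((2*M)*(2*M)) = 1 + 1/(4*M**2))
c(-6)*(-149) + (43 - 1*14) = (1 + (1/4)/(-6)**2)*(-149) + (43 - 1*14) = (1 + (1/4)*(1/36))*(-149) + (43 - 14) = (1 + 1/144)*(-149) + 29 = (145/144)*(-149) + 29 = -21605/144 + 29 = -17429/144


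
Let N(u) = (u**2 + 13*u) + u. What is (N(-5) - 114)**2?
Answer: 25281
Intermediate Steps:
N(u) = u**2 + 14*u
(N(-5) - 114)**2 = (-5*(14 - 5) - 114)**2 = (-5*9 - 114)**2 = (-45 - 114)**2 = (-159)**2 = 25281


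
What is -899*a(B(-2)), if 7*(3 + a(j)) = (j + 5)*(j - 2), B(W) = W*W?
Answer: 2697/7 ≈ 385.29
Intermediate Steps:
B(W) = W²
a(j) = -3 + (-2 + j)*(5 + j)/7 (a(j) = -3 + ((j + 5)*(j - 2))/7 = -3 + ((5 + j)*(-2 + j))/7 = -3 + ((-2 + j)*(5 + j))/7 = -3 + (-2 + j)*(5 + j)/7)
-899*a(B(-2)) = -899*(-31/7 + ((-2)²)²/7 + (3/7)*(-2)²) = -899*(-31/7 + (⅐)*4² + (3/7)*4) = -899*(-31/7 + (⅐)*16 + 12/7) = -899*(-31/7 + 16/7 + 12/7) = -899*(-3/7) = 2697/7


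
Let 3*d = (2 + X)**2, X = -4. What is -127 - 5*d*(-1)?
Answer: -361/3 ≈ -120.33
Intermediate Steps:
d = 4/3 (d = (2 - 4)**2/3 = (1/3)*(-2)**2 = (1/3)*4 = 4/3 ≈ 1.3333)
-127 - 5*d*(-1) = -127 - 5*(4/3)*(-1) = -127 - 20*(-1)/3 = -127 - 1*(-20/3) = -127 + 20/3 = -361/3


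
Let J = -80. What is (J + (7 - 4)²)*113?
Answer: -8023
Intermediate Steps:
(J + (7 - 4)²)*113 = (-80 + (7 - 4)²)*113 = (-80 + 3²)*113 = (-80 + 9)*113 = -71*113 = -8023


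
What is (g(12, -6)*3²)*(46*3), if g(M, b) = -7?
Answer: -8694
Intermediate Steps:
(g(12, -6)*3²)*(46*3) = (-7*3²)*(46*3) = -7*9*138 = -63*138 = -8694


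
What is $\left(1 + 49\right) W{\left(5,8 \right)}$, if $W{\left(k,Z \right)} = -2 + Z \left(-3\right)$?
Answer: $-1300$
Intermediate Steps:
$W{\left(k,Z \right)} = -2 - 3 Z$
$\left(1 + 49\right) W{\left(5,8 \right)} = \left(1 + 49\right) \left(-2 - 24\right) = 50 \left(-2 - 24\right) = 50 \left(-26\right) = -1300$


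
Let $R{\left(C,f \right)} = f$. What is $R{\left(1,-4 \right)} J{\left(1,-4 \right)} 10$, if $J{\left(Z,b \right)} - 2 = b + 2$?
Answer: $0$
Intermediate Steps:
$J{\left(Z,b \right)} = 4 + b$ ($J{\left(Z,b \right)} = 2 + \left(b + 2\right) = 2 + \left(2 + b\right) = 4 + b$)
$R{\left(1,-4 \right)} J{\left(1,-4 \right)} 10 = - 4 \left(4 - 4\right) 10 = \left(-4\right) 0 \cdot 10 = 0 \cdot 10 = 0$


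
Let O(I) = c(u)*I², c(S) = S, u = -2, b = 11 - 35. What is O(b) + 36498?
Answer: 35346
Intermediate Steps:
b = -24
O(I) = -2*I²
O(b) + 36498 = -2*(-24)² + 36498 = -2*576 + 36498 = -1152 + 36498 = 35346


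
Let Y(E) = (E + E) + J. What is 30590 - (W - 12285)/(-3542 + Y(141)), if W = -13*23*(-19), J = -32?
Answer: 25173919/823 ≈ 30588.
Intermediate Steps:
Y(E) = -32 + 2*E (Y(E) = (E + E) - 32 = 2*E - 32 = -32 + 2*E)
W = 5681 (W = -299*(-19) = 5681)
30590 - (W - 12285)/(-3542 + Y(141)) = 30590 - (5681 - 12285)/(-3542 + (-32 + 2*141)) = 30590 - (-6604)/(-3542 + (-32 + 282)) = 30590 - (-6604)/(-3542 + 250) = 30590 - (-6604)/(-3292) = 30590 - (-6604)*(-1)/3292 = 30590 - 1*1651/823 = 30590 - 1651/823 = 25173919/823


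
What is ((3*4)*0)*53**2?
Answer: 0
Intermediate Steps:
((3*4)*0)*53**2 = (12*0)*2809 = 0*2809 = 0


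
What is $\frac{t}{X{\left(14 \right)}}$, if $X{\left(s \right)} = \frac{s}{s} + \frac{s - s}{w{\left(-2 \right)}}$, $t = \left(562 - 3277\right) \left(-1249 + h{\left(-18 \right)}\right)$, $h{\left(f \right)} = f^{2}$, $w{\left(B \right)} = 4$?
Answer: $2511375$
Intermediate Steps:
$t = 2511375$ ($t = \left(562 - 3277\right) \left(-1249 + \left(-18\right)^{2}\right) = - 2715 \left(-1249 + 324\right) = \left(-2715\right) \left(-925\right) = 2511375$)
$X{\left(s \right)} = 1$ ($X{\left(s \right)} = \frac{s}{s} + \frac{s - s}{4} = 1 + 0 \cdot \frac{1}{4} = 1 + 0 = 1$)
$\frac{t}{X{\left(14 \right)}} = \frac{2511375}{1} = 2511375 \cdot 1 = 2511375$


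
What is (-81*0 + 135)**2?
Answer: 18225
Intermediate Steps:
(-81*0 + 135)**2 = (0 + 135)**2 = 135**2 = 18225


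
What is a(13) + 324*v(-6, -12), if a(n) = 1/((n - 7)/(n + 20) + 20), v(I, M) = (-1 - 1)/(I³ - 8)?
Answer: 9145/3108 ≈ 2.9424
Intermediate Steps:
v(I, M) = -2/(-8 + I³)
a(n) = 1/(20 + (-7 + n)/(20 + n)) (a(n) = 1/((-7 + n)/(20 + n) + 20) = 1/(20 + (-7 + n)/(20 + n)))
a(13) + 324*v(-6, -12) = (20 + 13)/(3*(131 + 7*13)) + 324*(-2/(-8 + (-6)³)) = (⅓)*33/(131 + 91) + 324*(-2/(-8 - 216)) = (⅓)*33/222 + 324*(-2/(-224)) = (⅓)*(1/222)*33 + 324*(-2*(-1/224)) = 11/222 + 324*(1/112) = 11/222 + 81/28 = 9145/3108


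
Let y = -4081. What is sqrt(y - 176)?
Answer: 3*I*sqrt(473) ≈ 65.246*I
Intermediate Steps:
sqrt(y - 176) = sqrt(-4081 - 176) = sqrt(-4257) = 3*I*sqrt(473)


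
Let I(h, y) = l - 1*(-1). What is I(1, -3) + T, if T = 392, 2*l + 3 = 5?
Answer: 394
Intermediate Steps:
l = 1 (l = -3/2 + (1/2)*5 = -3/2 + 5/2 = 1)
I(h, y) = 2 (I(h, y) = 1 - 1*(-1) = 1 + 1 = 2)
I(1, -3) + T = 2 + 392 = 394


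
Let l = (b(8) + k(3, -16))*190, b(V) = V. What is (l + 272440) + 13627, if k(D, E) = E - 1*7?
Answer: 283217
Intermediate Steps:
k(D, E) = -7 + E (k(D, E) = E - 7 = -7 + E)
l = -2850 (l = (8 + (-7 - 16))*190 = (8 - 23)*190 = -15*190 = -2850)
(l + 272440) + 13627 = (-2850 + 272440) + 13627 = 269590 + 13627 = 283217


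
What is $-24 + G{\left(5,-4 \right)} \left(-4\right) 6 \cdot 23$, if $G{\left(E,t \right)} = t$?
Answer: $2184$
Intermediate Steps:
$-24 + G{\left(5,-4 \right)} \left(-4\right) 6 \cdot 23 = -24 + \left(-4\right) \left(-4\right) 6 \cdot 23 = -24 + 16 \cdot 6 \cdot 23 = -24 + 96 \cdot 23 = -24 + 2208 = 2184$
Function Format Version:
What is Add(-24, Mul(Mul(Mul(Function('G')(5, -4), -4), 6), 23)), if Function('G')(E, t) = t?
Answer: 2184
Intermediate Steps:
Add(-24, Mul(Mul(Mul(Function('G')(5, -4), -4), 6), 23)) = Add(-24, Mul(Mul(Mul(-4, -4), 6), 23)) = Add(-24, Mul(Mul(16, 6), 23)) = Add(-24, Mul(96, 23)) = Add(-24, 2208) = 2184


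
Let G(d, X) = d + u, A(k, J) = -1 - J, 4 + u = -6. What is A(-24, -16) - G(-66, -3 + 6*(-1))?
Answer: 91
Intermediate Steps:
u = -10 (u = -4 - 6 = -10)
G(d, X) = -10 + d (G(d, X) = d - 10 = -10 + d)
A(-24, -16) - G(-66, -3 + 6*(-1)) = (-1 - 1*(-16)) - (-10 - 66) = (-1 + 16) - 1*(-76) = 15 + 76 = 91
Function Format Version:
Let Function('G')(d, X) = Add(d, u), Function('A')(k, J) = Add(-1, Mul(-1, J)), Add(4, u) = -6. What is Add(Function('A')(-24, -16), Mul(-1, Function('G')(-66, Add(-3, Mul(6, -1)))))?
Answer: 91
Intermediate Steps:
u = -10 (u = Add(-4, -6) = -10)
Function('G')(d, X) = Add(-10, d) (Function('G')(d, X) = Add(d, -10) = Add(-10, d))
Add(Function('A')(-24, -16), Mul(-1, Function('G')(-66, Add(-3, Mul(6, -1))))) = Add(Add(-1, Mul(-1, -16)), Mul(-1, Add(-10, -66))) = Add(Add(-1, 16), Mul(-1, -76)) = Add(15, 76) = 91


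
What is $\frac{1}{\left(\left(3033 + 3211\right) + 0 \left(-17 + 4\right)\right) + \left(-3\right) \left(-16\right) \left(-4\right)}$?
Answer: $\frac{1}{6052} \approx 0.00016523$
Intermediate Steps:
$\frac{1}{\left(\left(3033 + 3211\right) + 0 \left(-17 + 4\right)\right) + \left(-3\right) \left(-16\right) \left(-4\right)} = \frac{1}{\left(6244 + 0 \left(-13\right)\right) + 48 \left(-4\right)} = \frac{1}{\left(6244 + 0\right) - 192} = \frac{1}{6244 - 192} = \frac{1}{6052}$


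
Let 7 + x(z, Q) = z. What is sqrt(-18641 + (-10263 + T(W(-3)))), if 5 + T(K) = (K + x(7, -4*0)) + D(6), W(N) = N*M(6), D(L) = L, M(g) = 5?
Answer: I*sqrt(28918) ≈ 170.05*I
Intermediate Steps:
x(z, Q) = -7 + z
W(N) = 5*N (W(N) = N*5 = 5*N)
T(K) = 1 + K (T(K) = -5 + ((K + (-7 + 7)) + 6) = -5 + ((K + 0) + 6) = -5 + (K + 6) = -5 + (6 + K) = 1 + K)
sqrt(-18641 + (-10263 + T(W(-3)))) = sqrt(-18641 + (-10263 + (1 + 5*(-3)))) = sqrt(-18641 + (-10263 + (1 - 15))) = sqrt(-18641 + (-10263 - 14)) = sqrt(-18641 - 10277) = sqrt(-28918) = I*sqrt(28918)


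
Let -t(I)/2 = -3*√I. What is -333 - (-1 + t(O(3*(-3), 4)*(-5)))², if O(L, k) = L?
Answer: -1954 + 36*√5 ≈ -1873.5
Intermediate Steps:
t(I) = 6*√I (t(I) = -(-6)*√I = 6*√I)
-333 - (-1 + t(O(3*(-3), 4)*(-5)))² = -333 - (-1 + 6*√((3*(-3))*(-5)))² = -333 - (-1 + 6*√(-9*(-5)))² = -333 - (-1 + 6*√45)² = -333 - (-1 + 6*(3*√5))² = -333 - (-1 + 18*√5)²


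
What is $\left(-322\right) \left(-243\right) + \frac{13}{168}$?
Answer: $\frac{13145341}{168} \approx 78246.0$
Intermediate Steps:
$\left(-322\right) \left(-243\right) + \frac{13}{168} = 78246 + 13 \cdot \frac{1}{168} = 78246 + \frac{13}{168} = \frac{13145341}{168}$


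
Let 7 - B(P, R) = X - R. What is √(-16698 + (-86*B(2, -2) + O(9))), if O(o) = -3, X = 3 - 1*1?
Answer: I*√16959 ≈ 130.23*I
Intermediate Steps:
X = 2 (X = 3 - 1 = 2)
B(P, R) = 5 + R (B(P, R) = 7 - (2 - R) = 7 + (-2 + R) = 5 + R)
√(-16698 + (-86*B(2, -2) + O(9))) = √(-16698 + (-86*(5 - 2) - 3)) = √(-16698 + (-86*3 - 3)) = √(-16698 + (-258 - 3)) = √(-16698 - 261) = √(-16959) = I*√16959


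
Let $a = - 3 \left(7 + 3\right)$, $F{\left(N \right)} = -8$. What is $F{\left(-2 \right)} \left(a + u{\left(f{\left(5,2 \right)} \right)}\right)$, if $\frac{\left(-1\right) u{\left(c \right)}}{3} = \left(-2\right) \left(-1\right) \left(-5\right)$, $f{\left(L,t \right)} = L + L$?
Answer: $0$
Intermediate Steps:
$f{\left(L,t \right)} = 2 L$
$a = -30$ ($a = \left(-3\right) 10 = -30$)
$u{\left(c \right)} = 30$ ($u{\left(c \right)} = - 3 \left(-2\right) \left(-1\right) \left(-5\right) = - 3 \cdot 2 \left(-5\right) = \left(-3\right) \left(-10\right) = 30$)
$F{\left(-2 \right)} \left(a + u{\left(f{\left(5,2 \right)} \right)}\right) = - 8 \left(-30 + 30\right) = \left(-8\right) 0 = 0$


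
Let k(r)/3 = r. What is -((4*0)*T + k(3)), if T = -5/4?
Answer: -9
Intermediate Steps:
T = -5/4 (T = -5*¼ = -5/4 ≈ -1.2500)
k(r) = 3*r
-((4*0)*T + k(3)) = -((4*0)*(-5/4) + 3*3) = -(0*(-5/4) + 9) = -(0 + 9) = -1*9 = -9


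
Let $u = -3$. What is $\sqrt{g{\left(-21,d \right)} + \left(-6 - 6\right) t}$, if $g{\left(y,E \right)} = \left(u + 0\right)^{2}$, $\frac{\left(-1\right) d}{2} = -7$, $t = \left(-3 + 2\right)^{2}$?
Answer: $i \sqrt{3} \approx 1.732 i$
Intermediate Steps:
$t = 1$ ($t = \left(-1\right)^{2} = 1$)
$d = 14$ ($d = \left(-2\right) \left(-7\right) = 14$)
$g{\left(y,E \right)} = 9$ ($g{\left(y,E \right)} = \left(-3 + 0\right)^{2} = \left(-3\right)^{2} = 9$)
$\sqrt{g{\left(-21,d \right)} + \left(-6 - 6\right) t} = \sqrt{9 + \left(-6 - 6\right) 1} = \sqrt{9 - 12} = \sqrt{-3} = i \sqrt{3}$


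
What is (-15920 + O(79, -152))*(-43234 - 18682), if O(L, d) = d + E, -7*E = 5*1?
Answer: 6966107244/7 ≈ 9.9516e+8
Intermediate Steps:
E = -5/7 ≈ -0.71429
O(L, d) = -5/7 + d (O(L, d) = d - 5/7 = -5/7 + d)
(-15920 + O(79, -152))*(-43234 - 18682) = (-15920 + (-5/7 - 152))*(-43234 - 18682) = (-15920 - 1069/7)*(-61916) = -112509/7*(-61916) = 6966107244/7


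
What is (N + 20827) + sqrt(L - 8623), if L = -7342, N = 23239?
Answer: 44066 + I*sqrt(15965) ≈ 44066.0 + 126.35*I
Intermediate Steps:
(N + 20827) + sqrt(L - 8623) = (23239 + 20827) + sqrt(-7342 - 8623) = 44066 + sqrt(-15965) = 44066 + I*sqrt(15965)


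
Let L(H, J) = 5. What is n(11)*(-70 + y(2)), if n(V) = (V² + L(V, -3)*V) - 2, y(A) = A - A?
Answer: -12180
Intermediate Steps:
y(A) = 0
n(V) = -2 + V² + 5*V (n(V) = (V² + 5*V) - 2 = -2 + V² + 5*V)
n(11)*(-70 + y(2)) = (-2 + 11² + 5*11)*(-70 + 0) = (-2 + 121 + 55)*(-70) = 174*(-70) = -12180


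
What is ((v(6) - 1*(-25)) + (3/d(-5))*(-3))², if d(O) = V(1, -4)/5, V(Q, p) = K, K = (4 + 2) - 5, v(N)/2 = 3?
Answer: 196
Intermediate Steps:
v(N) = 6 (v(N) = 2*3 = 6)
K = 1 (K = 6 - 5 = 1)
V(Q, p) = 1
d(O) = ⅕ (d(O) = 1/5 = 1*(⅕) = ⅕)
((v(6) - 1*(-25)) + (3/d(-5))*(-3))² = ((6 - 1*(-25)) + (3/(⅕))*(-3))² = ((6 + 25) + (3*5)*(-3))² = (31 + 15*(-3))² = (31 - 45)² = (-14)² = 196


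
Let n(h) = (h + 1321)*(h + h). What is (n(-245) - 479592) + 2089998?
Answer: 1083166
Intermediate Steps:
n(h) = 2*h*(1321 + h) (n(h) = (1321 + h)*(2*h) = 2*h*(1321 + h))
(n(-245) - 479592) + 2089998 = (2*(-245)*(1321 - 245) - 479592) + 2089998 = (2*(-245)*1076 - 479592) + 2089998 = (-527240 - 479592) + 2089998 = -1006832 + 2089998 = 1083166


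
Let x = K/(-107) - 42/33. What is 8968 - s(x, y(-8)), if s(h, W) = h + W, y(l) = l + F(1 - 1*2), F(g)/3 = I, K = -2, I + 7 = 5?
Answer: 10573290/1177 ≈ 8983.3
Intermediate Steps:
I = -2 (I = -7 + 5 = -2)
F(g) = -6 (F(g) = 3*(-2) = -6)
y(l) = -6 + l (y(l) = l - 6 = -6 + l)
x = -1476/1177 (x = -2/(-107) - 42/33 = -2*(-1/107) - 42*1/33 = 2/107 - 14/11 = -1476/1177 ≈ -1.2540)
s(h, W) = W + h
8968 - s(x, y(-8)) = 8968 - ((-6 - 8) - 1476/1177) = 8968 - (-14 - 1476/1177) = 8968 - 1*(-17954/1177) = 8968 + 17954/1177 = 10573290/1177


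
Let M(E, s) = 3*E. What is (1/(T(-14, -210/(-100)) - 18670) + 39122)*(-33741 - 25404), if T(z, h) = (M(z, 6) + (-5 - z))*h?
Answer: -433603169619720/187393 ≈ -2.3139e+9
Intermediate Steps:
T(z, h) = h*(-5 + 2*z) (T(z, h) = (3*z + (-5 - z))*h = (-5 + 2*z)*h = h*(-5 + 2*z))
(1/(T(-14, -210/(-100)) - 18670) + 39122)*(-33741 - 25404) = (1/((-210/(-100))*(-5 + 2*(-14)) - 18670) + 39122)*(-33741 - 25404) = (1/((-210*(-1/100))*(-5 - 28) - 18670) + 39122)*(-59145) = (1/((21/10)*(-33) - 18670) + 39122)*(-59145) = (1/(-693/10 - 18670) + 39122)*(-59145) = (1/(-187393/10) + 39122)*(-59145) = (-10/187393 + 39122)*(-59145) = (7331188936/187393)*(-59145) = -433603169619720/187393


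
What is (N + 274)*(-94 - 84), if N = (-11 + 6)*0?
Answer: -48772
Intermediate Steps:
N = 0 (N = -5*0 = 0)
(N + 274)*(-94 - 84) = (0 + 274)*(-94 - 84) = 274*(-178) = -48772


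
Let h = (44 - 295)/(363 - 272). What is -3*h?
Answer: 753/91 ≈ 8.2747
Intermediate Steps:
h = -251/91 ≈ -2.7582
-3*h = -3*(-251/91) = 753/91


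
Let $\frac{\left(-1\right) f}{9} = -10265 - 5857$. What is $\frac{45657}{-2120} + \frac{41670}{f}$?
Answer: $- \frac{363133277}{17089320} \approx -21.249$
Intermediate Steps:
$f = 145098$ ($f = - 9 \left(-10265 - 5857\right) = \left(-9\right) \left(-16122\right) = 145098$)
$\frac{45657}{-2120} + \frac{41670}{f} = \frac{45657}{-2120} + \frac{41670}{145098} = 45657 \left(- \frac{1}{2120}\right) + 41670 \cdot \frac{1}{145098} = - \frac{45657}{2120} + \frac{2315}{8061} = - \frac{363133277}{17089320}$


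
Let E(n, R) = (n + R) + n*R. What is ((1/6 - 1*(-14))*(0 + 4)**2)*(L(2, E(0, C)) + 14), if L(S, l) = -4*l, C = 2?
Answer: 1360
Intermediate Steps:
E(n, R) = R + n + R*n (E(n, R) = (R + n) + R*n = R + n + R*n)
((1/6 - 1*(-14))*(0 + 4)**2)*(L(2, E(0, C)) + 14) = ((1/6 - 1*(-14))*(0 + 4)**2)*(-4*(2 + 0 + 2*0) + 14) = ((1/6 + 14)*4**2)*(-4*(2 + 0 + 0) + 14) = ((85/6)*16)*(-4*2 + 14) = 680*(-8 + 14)/3 = (680/3)*6 = 1360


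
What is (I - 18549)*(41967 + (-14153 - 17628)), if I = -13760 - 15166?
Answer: -483580350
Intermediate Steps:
I = -28926
(I - 18549)*(41967 + (-14153 - 17628)) = (-28926 - 18549)*(41967 + (-14153 - 17628)) = -47475*(41967 - 31781) = -47475*10186 = -483580350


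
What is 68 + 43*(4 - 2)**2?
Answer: 240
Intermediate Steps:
68 + 43*(4 - 2)**2 = 68 + 43*2**2 = 68 + 43*4 = 68 + 172 = 240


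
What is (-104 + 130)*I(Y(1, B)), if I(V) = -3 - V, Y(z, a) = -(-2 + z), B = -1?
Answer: -104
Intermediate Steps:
Y(z, a) = 2 - z
(-104 + 130)*I(Y(1, B)) = (-104 + 130)*(-3 - (2 - 1*1)) = 26*(-3 - (2 - 1)) = 26*(-3 - 1*1) = 26*(-3 - 1) = 26*(-4) = -104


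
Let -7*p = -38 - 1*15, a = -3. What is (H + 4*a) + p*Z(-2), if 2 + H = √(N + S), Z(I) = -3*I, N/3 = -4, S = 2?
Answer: 220/7 + I*√10 ≈ 31.429 + 3.1623*I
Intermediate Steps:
N = -12 (N = 3*(-4) = -12)
H = -2 + I*√10 (H = -2 + √(-12 + 2) = -2 + √(-10) = -2 + I*√10 ≈ -2.0 + 3.1623*I)
p = 53/7 (p = -(-38 - 1*15)/7 = -(-38 - 15)/7 = -⅐*(-53) = 53/7 ≈ 7.5714)
(H + 4*a) + p*Z(-2) = ((-2 + I*√10) + 4*(-3)) + 53*(-3*(-2))/7 = ((-2 + I*√10) - 12) + (53/7)*6 = (-14 + I*√10) + 318/7 = 220/7 + I*√10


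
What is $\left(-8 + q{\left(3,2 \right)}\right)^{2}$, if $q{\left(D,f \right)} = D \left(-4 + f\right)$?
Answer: $196$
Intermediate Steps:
$\left(-8 + q{\left(3,2 \right)}\right)^{2} = \left(-8 + 3 \left(-4 + 2\right)\right)^{2} = \left(-8 + 3 \left(-2\right)\right)^{2} = \left(-8 - 6\right)^{2} = \left(-14\right)^{2} = 196$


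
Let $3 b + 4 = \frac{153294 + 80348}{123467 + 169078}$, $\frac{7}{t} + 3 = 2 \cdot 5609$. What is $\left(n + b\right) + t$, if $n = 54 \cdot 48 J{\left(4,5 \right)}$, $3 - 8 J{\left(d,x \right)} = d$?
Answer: $- \frac{649649609}{1998513} \approx -325.07$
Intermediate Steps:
$J{\left(d,x \right)} = \frac{3}{8} - \frac{d}{8}$
$t = \frac{7}{11215}$ ($t = \frac{7}{-3 + 2 \cdot 5609} = \frac{7}{-3 + 11218} = \frac{7}{11215} \approx 0.00062416$)
$b = - \frac{4754}{4455}$ ($b = - \frac{4}{3} + \frac{\left(153294 + 80348\right) \frac{1}{123467 + 169078}}{3} = - \frac{4}{3} + \frac{233642 \cdot \frac{1}{292545}}{3} = - \frac{4}{3} + \frac{1}{3} \cdot \frac{1186}{1485} = - \frac{4}{3} + \frac{1186}{4455} = - \frac{4754}{4455} \approx -1.0671$)
$n = -324$ ($n = 54 \cdot 48 \left(\frac{3}{8} - \frac{1}{2}\right) = 2592 \left(\frac{3}{8} - \frac{1}{2}\right) = 2592 \left(- \frac{1}{8}\right) = -324$)
$\left(n + b\right) + t = \left(-324 - \frac{4754}{4455}\right) + \frac{7}{11215} = - \frac{1448174}{4455} + \frac{7}{11215} = - \frac{649649609}{1998513}$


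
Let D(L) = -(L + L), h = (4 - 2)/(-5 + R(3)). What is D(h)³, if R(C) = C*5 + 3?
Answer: -64/2197 ≈ -0.029131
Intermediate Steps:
R(C) = 3 + 5*C (R(C) = 5*C + 3 = 3 + 5*C)
h = 2/13 (h = (4 - 2)/(-5 + (3 + 5*3)) = 2/(-5 + (3 + 15)) = 2/(-5 + 18) = 2/13 ≈ 0.15385)
D(L) = -2*L
D(h)³ = (-2*2/13)³ = (-4/13)³ = -64/2197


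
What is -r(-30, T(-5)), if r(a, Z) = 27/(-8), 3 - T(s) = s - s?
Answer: 27/8 ≈ 3.3750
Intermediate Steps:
T(s) = 3 (T(s) = 3 - (s - s) = 3 - 1*0 = 3 + 0 = 3)
r(a, Z) = -27/8 (r(a, Z) = 27*(-⅛) = -27/8)
-r(-30, T(-5)) = -1*(-27/8) = 27/8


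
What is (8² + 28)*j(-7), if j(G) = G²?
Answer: 4508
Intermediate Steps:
(8² + 28)*j(-7) = (8² + 28)*(-7)² = (64 + 28)*49 = 92*49 = 4508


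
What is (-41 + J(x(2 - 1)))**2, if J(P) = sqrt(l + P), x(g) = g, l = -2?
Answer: (41 - I)**2 ≈ 1680.0 - 82.0*I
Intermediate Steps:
J(P) = sqrt(-2 + P)
(-41 + J(x(2 - 1)))**2 = (-41 + sqrt(-2 + (2 - 1)))**2 = (-41 + sqrt(-2 + 1))**2 = (-41 + sqrt(-1))**2 = (-41 + I)**2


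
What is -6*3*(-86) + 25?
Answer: 1573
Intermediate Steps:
-6*3*(-86) + 25 = -18*(-86) + 25 = 1548 + 25 = 1573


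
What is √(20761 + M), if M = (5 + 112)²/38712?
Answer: √864259939582/6452 ≈ 144.09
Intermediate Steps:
M = 4563/12904 (M = 117²*(1/38712) = 13689*(1/38712) = 4563/12904 ≈ 0.35361)
√(20761 + M) = √(20761 + 4563/12904) = √(267904507/12904) = √864259939582/6452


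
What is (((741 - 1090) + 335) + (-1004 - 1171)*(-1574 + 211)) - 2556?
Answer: 2961955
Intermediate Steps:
(((741 - 1090) + 335) + (-1004 - 1171)*(-1574 + 211)) - 2556 = ((-349 + 335) - 2175*(-1363)) - 2556 = (-14 + 2964525) - 2556 = 2964511 - 2556 = 2961955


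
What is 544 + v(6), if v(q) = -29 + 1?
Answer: 516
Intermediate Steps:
v(q) = -28
544 + v(6) = 544 - 28 = 516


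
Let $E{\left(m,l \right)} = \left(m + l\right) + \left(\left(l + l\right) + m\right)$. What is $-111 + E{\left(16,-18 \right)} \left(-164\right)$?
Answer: $3497$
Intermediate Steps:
$E{\left(m,l \right)} = 2 m + 3 l$ ($E{\left(m,l \right)} = \left(l + m\right) + \left(2 l + m\right) = \left(l + m\right) + \left(m + 2 l\right) = 2 m + 3 l$)
$-111 + E{\left(16,-18 \right)} \left(-164\right) = -111 + \left(2 \cdot 16 + 3 \left(-18\right)\right) \left(-164\right) = -111 + \left(32 - 54\right) \left(-164\right) = -111 - -3608 = -111 + 3608 = 3497$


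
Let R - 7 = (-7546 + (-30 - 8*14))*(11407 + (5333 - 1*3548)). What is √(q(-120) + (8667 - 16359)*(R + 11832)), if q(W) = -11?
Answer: √780032312833 ≈ 8.8319e+5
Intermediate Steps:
R = -101420089 (R = 7 + (-7546 + (-30 - 8*14))*(11407 + (5333 - 1*3548)) = 7 + (-7546 + (-30 - 112))*(11407 + (5333 - 3548)) = 7 + (-7546 - 142)*(11407 + 1785) = 7 - 7688*13192 = 7 - 101420096 = -101420089)
√(q(-120) + (8667 - 16359)*(R + 11832)) = √(-11 + (8667 - 16359)*(-101420089 + 11832)) = √(-11 - 7692*(-101408257)) = √(-11 + 780032312844) = √780032312833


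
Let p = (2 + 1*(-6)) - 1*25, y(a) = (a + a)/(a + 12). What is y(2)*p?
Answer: -58/7 ≈ -8.2857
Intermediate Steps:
y(a) = 2*a/(12 + a) (y(a) = (2*a)/(12 + a) = 2*a/(12 + a))
p = -29 (p = (2 - 6) - 25 = -4 - 25 = -29)
y(2)*p = (2*2/(12 + 2))*(-29) = (2*2/14)*(-29) = (2*2*(1/14))*(-29) = (2/7)*(-29) = -58/7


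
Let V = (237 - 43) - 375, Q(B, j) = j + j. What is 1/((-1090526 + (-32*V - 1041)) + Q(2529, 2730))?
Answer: -1/1080315 ≈ -9.2566e-7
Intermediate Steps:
Q(B, j) = 2*j
V = -181 (V = 194 - 375 = -181)
1/((-1090526 + (-32*V - 1041)) + Q(2529, 2730)) = 1/((-1090526 + (-32*(-181) - 1041)) + 2*2730) = 1/((-1090526 + (5792 - 1041)) + 5460) = 1/((-1090526 + 4751) + 5460) = 1/(-1085775 + 5460) = 1/(-1080315) = -1/1080315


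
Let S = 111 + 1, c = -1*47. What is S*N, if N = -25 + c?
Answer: -8064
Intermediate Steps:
c = -47
N = -72 (N = -25 - 47 = -72)
S = 112
S*N = 112*(-72) = -8064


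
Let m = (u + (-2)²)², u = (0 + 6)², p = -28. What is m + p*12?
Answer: 1264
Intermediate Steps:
u = 36 (u = 6² = 36)
m = 1600 (m = (36 + (-2)²)² = (36 + 4)² = 40² = 1600)
m + p*12 = 1600 - 28*12 = 1600 - 336 = 1264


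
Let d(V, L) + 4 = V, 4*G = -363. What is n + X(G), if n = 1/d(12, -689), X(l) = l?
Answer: -725/8 ≈ -90.625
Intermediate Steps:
G = -363/4 (G = (¼)*(-363) = -363/4 ≈ -90.750)
d(V, L) = -4 + V
n = ⅛ (n = 1/(-4 + 12) = 1/8 = ⅛ ≈ 0.12500)
n + X(G) = ⅛ - 363/4 = -725/8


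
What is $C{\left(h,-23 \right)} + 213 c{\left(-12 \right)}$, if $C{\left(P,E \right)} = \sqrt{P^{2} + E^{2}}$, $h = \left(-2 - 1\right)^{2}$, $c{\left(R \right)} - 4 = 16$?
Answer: $4260 + \sqrt{610} \approx 4284.7$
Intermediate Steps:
$c{\left(R \right)} = 20$ ($c{\left(R \right)} = 4 + 16 = 20$)
$h = 9$ ($h = \left(-3\right)^{2} = 9$)
$C{\left(P,E \right)} = \sqrt{E^{2} + P^{2}}$
$C{\left(h,-23 \right)} + 213 c{\left(-12 \right)} = \sqrt{\left(-23\right)^{2} + 9^{2}} + 213 \cdot 20 = \sqrt{529 + 81} + 4260 = \sqrt{610} + 4260 = 4260 + \sqrt{610}$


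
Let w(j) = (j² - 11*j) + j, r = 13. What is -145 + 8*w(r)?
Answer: 167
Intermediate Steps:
w(j) = j² - 10*j
-145 + 8*w(r) = -145 + 8*(13*(-10 + 13)) = -145 + 8*(13*3) = -145 + 8*39 = -145 + 312 = 167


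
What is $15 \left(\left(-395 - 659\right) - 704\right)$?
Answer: $-26370$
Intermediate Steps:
$15 \left(\left(-395 - 659\right) - 704\right) = 15 \left(-1054 - 704\right) = 15 \left(-1758\right) = -26370$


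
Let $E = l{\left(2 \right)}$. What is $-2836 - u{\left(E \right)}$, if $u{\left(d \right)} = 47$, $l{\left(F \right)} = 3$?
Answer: $-2883$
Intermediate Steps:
$E = 3$
$-2836 - u{\left(E \right)} = -2836 - 47 = -2883$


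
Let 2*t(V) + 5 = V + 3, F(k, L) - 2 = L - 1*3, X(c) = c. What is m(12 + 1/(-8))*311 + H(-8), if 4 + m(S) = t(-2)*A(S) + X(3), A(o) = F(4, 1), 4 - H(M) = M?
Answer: -299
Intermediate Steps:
H(M) = 4 - M
F(k, L) = -1 + L (F(k, L) = 2 + (L - 1*3) = 2 + (L - 3) = 2 + (-3 + L) = -1 + L)
t(V) = -1 + V/2 (t(V) = -5/2 + (V + 3)/2 = -5/2 + (3 + V)/2 = -5/2 + (3/2 + V/2) = -1 + V/2)
A(o) = 0 (A(o) = -1 + 1 = 0)
m(S) = -1 (m(S) = -4 + ((-1 + (½)*(-2))*0 + 3) = -4 + ((-1 - 1)*0 + 3) = -4 + (-2*0 + 3) = -4 + (0 + 3) = -4 + 3 = -1)
m(12 + 1/(-8))*311 + H(-8) = -1*311 + (4 - 1*(-8)) = -311 + (4 + 8) = -311 + 12 = -299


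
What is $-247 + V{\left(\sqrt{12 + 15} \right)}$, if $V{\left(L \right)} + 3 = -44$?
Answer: $-294$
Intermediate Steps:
$V{\left(L \right)} = -47$ ($V{\left(L \right)} = -3 - 44 = -47$)
$-247 + V{\left(\sqrt{12 + 15} \right)} = -247 - 47 = -294$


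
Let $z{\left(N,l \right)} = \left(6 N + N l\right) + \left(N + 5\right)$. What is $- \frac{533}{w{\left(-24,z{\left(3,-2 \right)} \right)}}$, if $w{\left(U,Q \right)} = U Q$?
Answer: $\frac{533}{480} \approx 1.1104$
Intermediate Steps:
$z{\left(N,l \right)} = 5 + 7 N + N l$ ($z{\left(N,l \right)} = \left(6 N + N l\right) + \left(5 + N\right) = 5 + 7 N + N l$)
$w{\left(U,Q \right)} = Q U$
$- \frac{533}{w{\left(-24,z{\left(3,-2 \right)} \right)}} = - \frac{533}{\left(5 + 7 \cdot 3 + 3 \left(-2\right)\right) \left(-24\right)} = - \frac{533}{\left(5 + 21 - 6\right) \left(-24\right)} = - \frac{533}{20 \left(-24\right)} = - \frac{533}{-480} = \left(-533\right) \left(- \frac{1}{480}\right) = \frac{533}{480}$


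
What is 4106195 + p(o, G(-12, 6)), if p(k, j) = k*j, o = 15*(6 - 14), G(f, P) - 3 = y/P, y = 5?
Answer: 4105735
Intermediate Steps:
G(f, P) = 3 + 5/P
o = -120 (o = 15*(-8) = -120)
p(k, j) = j*k
4106195 + p(o, G(-12, 6)) = 4106195 + (3 + 5/6)*(-120) = 4106195 + (3 + 5*(⅙))*(-120) = 4106195 + (3 + ⅚)*(-120) = 4106195 + (23/6)*(-120) = 4106195 - 460 = 4105735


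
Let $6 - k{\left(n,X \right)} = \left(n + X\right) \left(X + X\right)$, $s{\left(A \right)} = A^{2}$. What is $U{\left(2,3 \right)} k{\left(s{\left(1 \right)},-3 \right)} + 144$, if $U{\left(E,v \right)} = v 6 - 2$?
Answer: $48$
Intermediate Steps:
$k{\left(n,X \right)} = 6 - 2 X \left(X + n\right)$ ($k{\left(n,X \right)} = 6 - \left(n + X\right) \left(X + X\right) = 6 - \left(X + n\right) 2 X = 6 - 2 X \left(X + n\right)$)
$U{\left(E,v \right)} = -2 + 6 v$ ($U{\left(E,v \right)} = 6 v - 2 = -2 + 6 v$)
$U{\left(2,3 \right)} k{\left(s{\left(1 \right)},-3 \right)} + 144 = \left(-2 + 6 \cdot 3\right) \left(6 - 2 \left(-3\right)^{2} - - 6 \cdot 1^{2}\right) + 144 = \left(-2 + 18\right) \left(6 - 18 - \left(-6\right) 1\right) + 144 = 16 \left(6 - 18 + 6\right) + 144 = 16 \left(-6\right) + 144 = -96 + 144 = 48$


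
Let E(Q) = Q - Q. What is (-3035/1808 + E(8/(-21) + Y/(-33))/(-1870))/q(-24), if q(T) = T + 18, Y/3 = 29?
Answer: 3035/10848 ≈ 0.27978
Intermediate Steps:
Y = 87 (Y = 3*29 = 87)
E(Q) = 0
q(T) = 18 + T
(-3035/1808 + E(8/(-21) + Y/(-33))/(-1870))/q(-24) = (-3035/1808 + 0/(-1870))/(18 - 24) = (-3035*1/1808 + 0*(-1/1870))/(-6) = (-3035/1808 + 0)*(-1/6) = -3035/1808*(-1/6) = 3035/10848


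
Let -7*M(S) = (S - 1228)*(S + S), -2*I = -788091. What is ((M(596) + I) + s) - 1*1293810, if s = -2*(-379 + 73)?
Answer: -11081447/14 ≈ -7.9153e+5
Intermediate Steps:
I = 788091/2 (I = -1/2*(-788091) = 788091/2 ≈ 3.9405e+5)
M(S) = -2*S*(-1228 + S)/7 (M(S) = -(S - 1228)*(S + S)/7 = -(-1228 + S)*2*S/7 = -2*S*(-1228 + S)/7)
s = 612 (s = -2*(-306) = 612)
((M(596) + I) + s) - 1*1293810 = (((2/7)*596*(1228 - 1*596) + 788091/2) + 612) - 1*1293810 = (((2/7)*596*(1228 - 596) + 788091/2) + 612) - 1293810 = (((2/7)*596*632 + 788091/2) + 612) - 1293810 = ((753344/7 + 788091/2) + 612) - 1293810 = (7023325/14 + 612) - 1293810 = 7031893/14 - 1293810 = -11081447/14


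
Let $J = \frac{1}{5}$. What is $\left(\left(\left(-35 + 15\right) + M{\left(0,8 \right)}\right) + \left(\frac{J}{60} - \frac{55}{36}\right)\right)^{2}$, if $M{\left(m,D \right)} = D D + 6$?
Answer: $\frac{118962649}{50625} \approx 2349.9$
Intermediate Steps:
$M{\left(m,D \right)} = 6 + D^{2}$ ($M{\left(m,D \right)} = D^{2} + 6 = 6 + D^{2}$)
$J = \frac{1}{5} \approx 0.2$
$\left(\left(\left(-35 + 15\right) + M{\left(0,8 \right)}\right) + \left(\frac{J}{60} - \frac{55}{36}\right)\right)^{2} = \left(\left(\left(-35 + 15\right) + \left(6 + 8^{2}\right)\right) + \left(\frac{1}{5 \cdot 60} - \frac{55}{36}\right)\right)^{2} = \left(\left(-20 + \left(6 + 64\right)\right) + \left(\frac{1}{5} \cdot \frac{1}{60} - \frac{55}{36}\right)\right)^{2} = \left(\left(-20 + 70\right) + \left(\frac{1}{300} - \frac{55}{36}\right)\right)^{2} = \left(50 - \frac{343}{225}\right)^{2} = \left(\frac{10907}{225}\right)^{2} = \frac{118962649}{50625}$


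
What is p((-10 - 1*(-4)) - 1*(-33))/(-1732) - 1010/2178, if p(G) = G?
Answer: -904063/1886148 ≈ -0.47932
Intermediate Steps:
p((-10 - 1*(-4)) - 1*(-33))/(-1732) - 1010/2178 = ((-10 - 1*(-4)) - 1*(-33))/(-1732) - 1010/2178 = ((-10 + 4) + 33)*(-1/1732) - 1010*1/2178 = (-6 + 33)*(-1/1732) - 505/1089 = 27*(-1/1732) - 505/1089 = -27/1732 - 505/1089 = -904063/1886148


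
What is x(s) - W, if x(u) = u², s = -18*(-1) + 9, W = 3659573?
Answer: -3658844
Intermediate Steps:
s = 27 (s = 18 + 9 = 27)
x(s) - W = 27² - 1*3659573 = 729 - 3659573 = -3658844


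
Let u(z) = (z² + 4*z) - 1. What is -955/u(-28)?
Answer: -955/671 ≈ -1.4232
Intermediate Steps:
u(z) = -1 + z² + 4*z
-955/u(-28) = -955/(-1 + (-28)² + 4*(-28)) = -955/(-1 + 784 - 112) = -955/671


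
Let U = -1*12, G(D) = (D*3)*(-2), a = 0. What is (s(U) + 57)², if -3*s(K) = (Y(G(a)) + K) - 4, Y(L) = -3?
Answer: 36100/9 ≈ 4011.1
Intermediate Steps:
G(D) = -6*D (G(D) = (3*D)*(-2) = -6*D)
U = -12
s(K) = 7/3 - K/3 (s(K) = -((-3 + K) - 4)/3 = -(-7 + K)/3 = 7/3 - K/3)
(s(U) + 57)² = ((7/3 - ⅓*(-12)) + 57)² = ((7/3 + 4) + 57)² = (19/3 + 57)² = (190/3)² = 36100/9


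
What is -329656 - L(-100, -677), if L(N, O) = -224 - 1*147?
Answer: -329285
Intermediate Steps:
L(N, O) = -371 (L(N, O) = -224 - 147 = -371)
-329656 - L(-100, -677) = -329656 - 1*(-371) = -329656 + 371 = -329285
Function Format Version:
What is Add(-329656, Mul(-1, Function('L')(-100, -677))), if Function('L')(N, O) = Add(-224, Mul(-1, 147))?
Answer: -329285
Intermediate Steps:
Function('L')(N, O) = -371 (Function('L')(N, O) = Add(-224, -147) = -371)
Add(-329656, Mul(-1, Function('L')(-100, -677))) = Add(-329656, Mul(-1, -371)) = Add(-329656, 371) = -329285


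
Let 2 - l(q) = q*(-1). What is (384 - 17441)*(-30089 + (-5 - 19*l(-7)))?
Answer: 511692943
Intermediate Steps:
l(q) = 2 + q (l(q) = 2 - q*(-1) = 2 - (-1)*q = 2 + q)
(384 - 17441)*(-30089 + (-5 - 19*l(-7))) = (384 - 17441)*(-30089 + (-5 - 19*(2 - 7))) = -17057*(-30089 + (-5 - 19*(-5))) = -17057*(-30089 + (-5 + 95)) = -17057*(-30089 + 90) = -17057*(-29999) = 511692943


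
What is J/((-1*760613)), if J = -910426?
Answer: 910426/760613 ≈ 1.1970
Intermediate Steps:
J/((-1*760613)) = -910426/((-1*760613)) = -910426/(-760613) = -910426*(-1/760613) = 910426/760613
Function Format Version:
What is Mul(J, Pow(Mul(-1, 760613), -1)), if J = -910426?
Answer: Rational(910426, 760613) ≈ 1.1970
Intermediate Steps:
Mul(J, Pow(Mul(-1, 760613), -1)) = Mul(-910426, Pow(Mul(-1, 760613), -1)) = Mul(-910426, Pow(-760613, -1)) = Mul(-910426, Rational(-1, 760613)) = Rational(910426, 760613)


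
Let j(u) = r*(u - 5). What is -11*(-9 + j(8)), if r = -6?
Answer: 297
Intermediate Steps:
j(u) = 30 - 6*u (j(u) = -6*(u - 5) = -6*(-5 + u) = 30 - 6*u)
-11*(-9 + j(8)) = -11*(-9 + (30 - 6*8)) = -11*(-9 + (30 - 48)) = -11*(-9 - 18) = -11*(-27) = 297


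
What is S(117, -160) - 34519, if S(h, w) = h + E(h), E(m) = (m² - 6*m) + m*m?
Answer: -7726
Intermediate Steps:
E(m) = -6*m + 2*m² (E(m) = (m² - 6*m) + m² = -6*m + 2*m²)
S(h, w) = h + 2*h*(-3 + h)
S(117, -160) - 34519 = 117*(-5 + 2*117) - 34519 = 117*(-5 + 234) - 34519 = 117*229 - 34519 = 26793 - 34519 = -7726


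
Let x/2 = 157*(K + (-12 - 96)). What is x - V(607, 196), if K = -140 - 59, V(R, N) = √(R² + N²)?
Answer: -96398 - √406865 ≈ -97036.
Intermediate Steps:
V(R, N) = √(N² + R²)
K = -199
x = -96398 (x = 2*(157*(-199 + (-12 - 96))) = 2*(157*(-199 - 108)) = 2*(157*(-307)) = 2*(-48199) = -96398)
x - V(607, 196) = -96398 - √(196² + 607²) = -96398 - √(38416 + 368449) = -96398 - √406865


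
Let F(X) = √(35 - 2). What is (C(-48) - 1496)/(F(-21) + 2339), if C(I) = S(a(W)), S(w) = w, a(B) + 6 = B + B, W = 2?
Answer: -1751911/2735444 + 749*√33/2735444 ≈ -0.63888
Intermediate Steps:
F(X) = √33
a(B) = -6 + 2*B (a(B) = -6 + (B + B) = -6 + 2*B)
C(I) = -2 (C(I) = -6 + 2*2 = -6 + 4 = -2)
(C(-48) - 1496)/(F(-21) + 2339) = (-2 - 1496)/(√33 + 2339) = -1498/(2339 + √33)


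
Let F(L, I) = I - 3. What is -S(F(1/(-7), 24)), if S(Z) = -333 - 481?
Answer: 814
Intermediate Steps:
F(L, I) = -3 + I
S(Z) = -814
-S(F(1/(-7), 24)) = -1*(-814) = 814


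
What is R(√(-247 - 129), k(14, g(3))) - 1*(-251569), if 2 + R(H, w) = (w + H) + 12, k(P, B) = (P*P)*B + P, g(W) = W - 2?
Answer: 251789 + 2*I*√94 ≈ 2.5179e+5 + 19.391*I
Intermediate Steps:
g(W) = -2 + W
k(P, B) = P + B*P² (k(P, B) = P²*B + P = B*P² + P = P + B*P²)
R(H, w) = 10 + H + w (R(H, w) = -2 + ((w + H) + 12) = -2 + ((H + w) + 12) = -2 + (12 + H + w) = 10 + H + w)
R(√(-247 - 129), k(14, g(3))) - 1*(-251569) = (10 + √(-247 - 129) + 14*(1 + (-2 + 3)*14)) - 1*(-251569) = (10 + √(-376) + 14*(1 + 1*14)) + 251569 = (10 + 2*I*√94 + 14*(1 + 14)) + 251569 = (10 + 2*I*√94 + 14*15) + 251569 = (10 + 2*I*√94 + 210) + 251569 = (220 + 2*I*√94) + 251569 = 251789 + 2*I*√94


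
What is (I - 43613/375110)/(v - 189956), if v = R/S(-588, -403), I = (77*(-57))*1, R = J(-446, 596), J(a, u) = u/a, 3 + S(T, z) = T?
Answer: 216984180105579/9390830389539100 ≈ 0.023106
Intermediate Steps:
S(T, z) = -3 + T
R = -298/223 (R = 596/(-446) = 596*(-1/446) = -298/223 ≈ -1.3363)
I = -4389 (I = -4389*1 = -4389)
v = 298/131793 (v = -298/(223*(-3 - 588)) = -298/223/(-591) = -298/223*(-1/591) = 298/131793 ≈ 0.0022611)
(I - 43613/375110)/(v - 189956) = (-4389 - 43613/375110)/(298/131793 - 189956) = (-4389 - 43613*1/375110)/(-25034870810/131793) = (-4389 - 43613/375110)*(-131793/25034870810) = -1646401403/375110*(-131793/25034870810) = 216984180105579/9390830389539100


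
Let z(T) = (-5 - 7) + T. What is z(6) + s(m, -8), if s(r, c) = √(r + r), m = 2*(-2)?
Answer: -6 + 2*I*√2 ≈ -6.0 + 2.8284*I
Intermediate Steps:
z(T) = -12 + T
m = -4
s(r, c) = √2*√r (s(r, c) = √(2*r) = √2*√r)
z(6) + s(m, -8) = (-12 + 6) + √2*√(-4) = -6 + √2*(2*I) = -6 + 2*I*√2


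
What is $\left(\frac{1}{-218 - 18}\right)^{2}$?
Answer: $\frac{1}{55696} \approx 1.7955 \cdot 10^{-5}$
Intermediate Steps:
$\left(\frac{1}{-218 - 18}\right)^{2} = \left(\frac{1}{-236}\right)^{2} = \left(- \frac{1}{236}\right)^{2} = \frac{1}{55696}$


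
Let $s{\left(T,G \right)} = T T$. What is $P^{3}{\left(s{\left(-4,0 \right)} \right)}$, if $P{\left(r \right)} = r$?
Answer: $4096$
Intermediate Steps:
$s{\left(T,G \right)} = T^{2}$
$P^{3}{\left(s{\left(-4,0 \right)} \right)} = \left(\left(-4\right)^{2}\right)^{3} = 16^{3} = 4096$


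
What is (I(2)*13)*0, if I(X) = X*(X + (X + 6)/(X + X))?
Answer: 0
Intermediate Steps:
I(X) = X*(X + (6 + X)/(2*X)) (I(X) = X*(X + (6 + X)/((2*X))) = X*(X + (6 + X)*(1/(2*X))) = X*(X + (6 + X)/(2*X)))
(I(2)*13)*0 = ((3 + 2² + (½)*2)*13)*0 = ((3 + 4 + 1)*13)*0 = (8*13)*0 = 104*0 = 0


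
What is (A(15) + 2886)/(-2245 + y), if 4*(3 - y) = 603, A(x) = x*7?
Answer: -11964/9571 ≈ -1.2500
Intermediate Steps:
A(x) = 7*x
y = -591/4 (y = 3 - ¼*603 = 3 - 603/4 = -591/4 ≈ -147.75)
(A(15) + 2886)/(-2245 + y) = (7*15 + 2886)/(-2245 - 591/4) = (105 + 2886)/(-9571/4) = 2991*(-4/9571) = -11964/9571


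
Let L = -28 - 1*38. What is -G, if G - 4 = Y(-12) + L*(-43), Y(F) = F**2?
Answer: -2986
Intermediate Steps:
L = -66 (L = -28 - 38 = -66)
G = 2986 (G = 4 + ((-12)**2 - 66*(-43)) = 4 + (144 + 2838) = 4 + 2982 = 2986)
-G = -1*2986 = -2986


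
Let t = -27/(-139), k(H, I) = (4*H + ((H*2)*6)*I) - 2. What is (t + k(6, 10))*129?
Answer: 13308285/139 ≈ 95743.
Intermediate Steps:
k(H, I) = -2 + 4*H + 12*H*I (k(H, I) = (4*H + ((2*H)*6)*I) - 2 = (4*H + (12*H)*I) - 2 = (4*H + 12*H*I) - 2 = -2 + 4*H + 12*H*I)
t = 27/139 (t = -27*(-1/139) = 27/139 ≈ 0.19424)
(t + k(6, 10))*129 = (27/139 + (-2 + 4*6 + 12*6*10))*129 = (27/139 + (-2 + 24 + 720))*129 = (27/139 + 742)*129 = (103165/139)*129 = 13308285/139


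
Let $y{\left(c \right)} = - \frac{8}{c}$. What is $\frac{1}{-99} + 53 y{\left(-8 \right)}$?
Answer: $\frac{5246}{99} \approx 52.99$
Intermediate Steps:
$\frac{1}{-99} + 53 y{\left(-8 \right)} = \frac{1}{-99} + 53 \left(- \frac{8}{-8}\right) = - \frac{1}{99} + 53 \left(\left(-8\right) \left(- \frac{1}{8}\right)\right) = - \frac{1}{99} + 53 \cdot 1 = - \frac{1}{99} + 53 = \frac{5246}{99}$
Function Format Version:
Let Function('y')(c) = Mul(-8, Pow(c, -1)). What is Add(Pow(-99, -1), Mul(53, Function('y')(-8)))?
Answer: Rational(5246, 99) ≈ 52.990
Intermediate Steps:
Add(Pow(-99, -1), Mul(53, Function('y')(-8))) = Add(Pow(-99, -1), Mul(53, Mul(-8, Pow(-8, -1)))) = Add(Rational(-1, 99), Mul(53, Mul(-8, Rational(-1, 8)))) = Add(Rational(-1, 99), Mul(53, 1)) = Add(Rational(-1, 99), 53) = Rational(5246, 99)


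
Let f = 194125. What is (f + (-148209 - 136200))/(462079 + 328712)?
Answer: -90284/790791 ≈ -0.11417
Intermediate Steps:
(f + (-148209 - 136200))/(462079 + 328712) = (194125 + (-148209 - 136200))/(462079 + 328712) = (194125 - 284409)/790791 = -90284*1/790791 = -90284/790791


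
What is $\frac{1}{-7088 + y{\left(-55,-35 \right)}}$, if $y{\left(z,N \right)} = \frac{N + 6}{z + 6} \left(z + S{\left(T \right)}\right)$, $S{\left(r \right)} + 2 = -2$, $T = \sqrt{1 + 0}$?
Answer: $- \frac{49}{349023} \approx -0.00014039$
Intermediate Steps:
$T = 1$ ($T = \sqrt{1} = 1$)
$S{\left(r \right)} = -4$ ($S{\left(r \right)} = -2 - 2 = -4$)
$y{\left(z,N \right)} = \frac{\left(-4 + z\right) \left(6 + N\right)}{6 + z}$ ($y{\left(z,N \right)} = \frac{N + 6}{z + 6} \left(z - 4\right) = \frac{6 + N}{6 + z} \left(-4 + z\right) = \frac{\left(-4 + z\right) \left(6 + N\right)}{6 + z}$)
$\frac{1}{-7088 + y{\left(-55,-35 \right)}} = \frac{1}{-7088 + \frac{-24 - -140 + 6 \left(-55\right) - -1925}{6 - 55}} = \frac{1}{-7088 + \frac{-24 + 140 - 330 + 1925}{-49}} = \frac{1}{-7088 - \frac{1711}{49}} = \frac{1}{- \frac{349023}{49}} = - \frac{49}{349023}$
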